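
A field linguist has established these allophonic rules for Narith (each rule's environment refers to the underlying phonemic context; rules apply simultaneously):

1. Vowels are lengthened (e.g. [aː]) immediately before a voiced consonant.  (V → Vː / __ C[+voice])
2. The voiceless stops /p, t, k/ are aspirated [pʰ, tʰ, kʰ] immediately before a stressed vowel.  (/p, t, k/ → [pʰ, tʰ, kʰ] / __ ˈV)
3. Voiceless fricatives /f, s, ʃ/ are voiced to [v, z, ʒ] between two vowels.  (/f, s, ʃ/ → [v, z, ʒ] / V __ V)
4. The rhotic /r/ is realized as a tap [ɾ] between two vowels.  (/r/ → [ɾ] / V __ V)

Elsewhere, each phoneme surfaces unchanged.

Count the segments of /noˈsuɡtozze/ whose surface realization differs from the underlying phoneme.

3

Segments that undergo a rule: /s/ → [z] (rule 3); /u/ → [uː] (rule 1); /o/ → [oː] (rule 1).
All other segments surface unchanged.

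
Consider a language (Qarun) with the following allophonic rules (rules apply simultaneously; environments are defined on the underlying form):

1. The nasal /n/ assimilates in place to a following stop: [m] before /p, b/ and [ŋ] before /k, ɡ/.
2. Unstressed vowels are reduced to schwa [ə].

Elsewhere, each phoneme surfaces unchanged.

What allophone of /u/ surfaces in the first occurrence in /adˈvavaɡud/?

[ə]

Rule 2 applies to /u/ (between /ɡ/ and /d/: in an unstressed syllable) → [ə].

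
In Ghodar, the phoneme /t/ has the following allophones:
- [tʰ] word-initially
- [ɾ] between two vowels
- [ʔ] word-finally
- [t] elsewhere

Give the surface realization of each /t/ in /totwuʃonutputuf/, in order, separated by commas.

Occurrence 1 (position 1): word-initially → [tʰ].
Occurrence 2 (position 3): no conditioning environment matches → elsewhere allophone [t].
Occurrence 3 (position 10): no conditioning environment matches → elsewhere allophone [t].
Occurrence 4 (position 13): between two vowels → [ɾ].

[tʰ], [t], [t], [ɾ]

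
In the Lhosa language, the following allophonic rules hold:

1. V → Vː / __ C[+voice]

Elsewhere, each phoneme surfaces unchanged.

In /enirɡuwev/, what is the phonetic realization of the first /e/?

/e/ — word-initial, before a voiced consonant — surfaces as [eː] (rule 1).

[eː]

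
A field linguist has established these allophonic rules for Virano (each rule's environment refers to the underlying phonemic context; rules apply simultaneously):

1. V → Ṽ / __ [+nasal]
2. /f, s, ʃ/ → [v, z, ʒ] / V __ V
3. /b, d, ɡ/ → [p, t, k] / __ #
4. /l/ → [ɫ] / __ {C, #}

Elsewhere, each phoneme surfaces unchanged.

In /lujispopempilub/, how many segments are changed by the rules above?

2

Segments that undergo a rule: /e/ → [ẽ] (rule 1); /b/ → [p] (rule 3).
All other segments surface unchanged.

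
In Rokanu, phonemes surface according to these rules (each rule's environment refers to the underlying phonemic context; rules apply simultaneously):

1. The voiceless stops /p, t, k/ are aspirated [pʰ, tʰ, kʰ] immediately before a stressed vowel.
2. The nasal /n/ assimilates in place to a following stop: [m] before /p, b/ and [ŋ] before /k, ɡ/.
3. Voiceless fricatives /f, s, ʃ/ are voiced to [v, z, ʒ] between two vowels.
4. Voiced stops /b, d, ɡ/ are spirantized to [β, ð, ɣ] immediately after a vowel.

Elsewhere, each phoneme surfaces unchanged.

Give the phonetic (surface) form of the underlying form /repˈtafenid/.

/r/ stays [r].
/e/ (between /r/ and /p/) is unaffected → [e].
/p/ (between /e/ and /t/) is in the target of rule 1 but the environment (immediately before a stressed vowel) is not met → [p].
/t/ (between /p/ and /a/) occurs immediately before a stressed vowel → [tʰ] by rule 1.
/a/ stays [a].
/f/ — between /a/ and /e/, between two vowels — surfaces as [v] (rule 3).
/e/ (between /f/ and /n/) is unaffected → [e].
/n/ (between /e/ and /i/) fails the environment for rule 2, so it stays [n].
/i/ (between /n/ and /d/): no rule targets it → [i].
Rule 4 applies to /d/ (word-final: immediately after a vowel) → [ð].

[repˈtʰavenið]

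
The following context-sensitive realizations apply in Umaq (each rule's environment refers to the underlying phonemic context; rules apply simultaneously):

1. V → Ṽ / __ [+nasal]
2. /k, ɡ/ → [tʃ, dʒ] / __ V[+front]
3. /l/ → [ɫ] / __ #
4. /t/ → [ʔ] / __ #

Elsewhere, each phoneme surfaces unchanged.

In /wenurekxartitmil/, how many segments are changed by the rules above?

2

Segments that undergo a rule: /e/ → [ẽ] (rule 1); /l/ → [ɫ] (rule 3).
All other segments surface unchanged.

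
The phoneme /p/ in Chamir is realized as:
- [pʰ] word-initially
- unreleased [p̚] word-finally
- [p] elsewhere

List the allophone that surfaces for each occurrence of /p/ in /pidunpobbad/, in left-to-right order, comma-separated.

[pʰ], [p]

Occurrence 1 (position 1): word-initially → [pʰ].
Occurrence 2 (position 6): no conditioning environment matches → elsewhere allophone [p].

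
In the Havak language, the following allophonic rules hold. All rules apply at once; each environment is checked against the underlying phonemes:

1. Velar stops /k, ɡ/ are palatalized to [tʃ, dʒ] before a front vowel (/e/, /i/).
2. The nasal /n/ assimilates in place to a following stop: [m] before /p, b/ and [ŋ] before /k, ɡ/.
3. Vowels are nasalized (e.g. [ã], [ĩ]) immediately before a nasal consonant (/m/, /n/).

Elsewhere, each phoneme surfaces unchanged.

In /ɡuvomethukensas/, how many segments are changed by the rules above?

3

Segments that undergo a rule: /o/ → [õ] (rule 3); /k/ → [tʃ] (rule 1); /e/ → [ẽ] (rule 3).
All other segments surface unchanged.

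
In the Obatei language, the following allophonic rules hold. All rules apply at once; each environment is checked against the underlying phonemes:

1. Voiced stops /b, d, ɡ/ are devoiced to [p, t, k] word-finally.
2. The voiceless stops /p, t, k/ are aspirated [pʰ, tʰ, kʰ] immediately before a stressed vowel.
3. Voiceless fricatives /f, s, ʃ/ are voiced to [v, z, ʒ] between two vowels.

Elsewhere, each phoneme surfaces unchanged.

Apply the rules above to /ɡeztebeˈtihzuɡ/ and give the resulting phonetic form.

[ɡeztebeˈtʰihzuk]

/ɡ/ (word-initial) fails the environment for rule 1, so it stays [ɡ].
/t/ (between /z/ and /e/) is in the target of rule 2 but the environment (immediately before a stressed vowel) is not met → [t].
/b/ (between /e/ and /e/) fails the environment for rule 1, so it stays [b].
/t/ (between /e/ and /i/) occurs immediately before a stressed vowel → [tʰ] by rule 2.
Rule 1 applies to /ɡ/ (word-final: word-finally) → [k].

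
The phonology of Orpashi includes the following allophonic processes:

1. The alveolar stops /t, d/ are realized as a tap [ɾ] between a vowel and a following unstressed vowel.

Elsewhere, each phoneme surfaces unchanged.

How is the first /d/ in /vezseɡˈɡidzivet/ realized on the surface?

/d/ — between /i/ and /z/; rule 1 does not apply here → [d].

[d]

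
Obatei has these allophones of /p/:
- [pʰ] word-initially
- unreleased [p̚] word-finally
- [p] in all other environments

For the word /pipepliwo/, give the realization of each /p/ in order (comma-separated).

[pʰ], [p], [p]

Occurrence 1 (position 1): word-initially → [pʰ].
Occurrence 2 (position 3): no conditioning environment matches → elsewhere allophone [p].
Occurrence 3 (position 5): no conditioning environment matches → elsewhere allophone [p].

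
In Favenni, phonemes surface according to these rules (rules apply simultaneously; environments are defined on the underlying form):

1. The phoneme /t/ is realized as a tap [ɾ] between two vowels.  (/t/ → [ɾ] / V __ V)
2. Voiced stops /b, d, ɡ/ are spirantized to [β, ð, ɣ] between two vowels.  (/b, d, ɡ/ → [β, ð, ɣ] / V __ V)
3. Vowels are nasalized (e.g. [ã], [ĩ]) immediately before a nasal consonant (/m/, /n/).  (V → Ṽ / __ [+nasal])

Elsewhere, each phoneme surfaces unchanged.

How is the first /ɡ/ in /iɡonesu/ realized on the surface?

/ɡ/ (between /i/ and /o/) occurs between two vowels → [ɣ] by rule 2.

[ɣ]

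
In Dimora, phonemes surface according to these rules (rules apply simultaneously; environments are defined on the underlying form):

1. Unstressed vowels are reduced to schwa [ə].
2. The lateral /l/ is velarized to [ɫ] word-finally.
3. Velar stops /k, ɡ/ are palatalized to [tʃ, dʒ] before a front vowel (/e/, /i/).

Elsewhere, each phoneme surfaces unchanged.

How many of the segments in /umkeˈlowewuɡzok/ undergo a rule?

6

Segments that undergo a rule: /u/ → [ə] (rule 1); /k/ → [tʃ] (rule 3); /e/ → [ə] (rule 1); /e/ → [ə] (rule 1); /u/ → [ə] (rule 1); /o/ → [ə] (rule 1).
All other segments surface unchanged.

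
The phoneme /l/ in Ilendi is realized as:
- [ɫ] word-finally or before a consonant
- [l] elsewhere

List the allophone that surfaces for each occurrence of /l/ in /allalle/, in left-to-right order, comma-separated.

[ɫ], [l], [ɫ], [l]

Occurrence 1 (position 2): word-finally or before a consonant → [ɫ].
Occurrence 2 (position 3): no conditioning environment matches → elsewhere allophone [l].
Occurrence 3 (position 5): word-finally or before a consonant → [ɫ].
Occurrence 4 (position 6): no conditioning environment matches → elsewhere allophone [l].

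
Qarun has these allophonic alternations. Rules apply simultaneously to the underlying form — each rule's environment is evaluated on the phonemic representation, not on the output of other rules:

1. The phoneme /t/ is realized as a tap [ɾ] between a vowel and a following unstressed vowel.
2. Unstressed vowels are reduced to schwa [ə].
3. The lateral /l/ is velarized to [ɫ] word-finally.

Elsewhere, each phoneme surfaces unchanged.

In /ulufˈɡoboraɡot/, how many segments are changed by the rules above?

Segments that undergo a rule: /u/ → [ə] (rule 2); /u/ → [ə] (rule 2); /o/ → [ə] (rule 2); /a/ → [ə] (rule 2); /o/ → [ə] (rule 2).
All other segments surface unchanged.

5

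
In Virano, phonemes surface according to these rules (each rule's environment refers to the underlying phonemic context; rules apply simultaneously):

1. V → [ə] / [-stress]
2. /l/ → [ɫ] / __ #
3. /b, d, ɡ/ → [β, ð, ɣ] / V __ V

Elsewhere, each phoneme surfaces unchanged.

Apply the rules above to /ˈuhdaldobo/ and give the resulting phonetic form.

/u/ (word-initial) is in the target of rule 1 but the environment (in an unstressed syllable) is not met → [u].
/h/ stays [h].
/d/ (between /h/ and /a/): rule 3 targets it, but not between two vowels → unchanged [d].
/a/ meets the environment for rule 1 (in an unstressed syllable) → [ə].
/l/ (between /a/ and /d/): rule 2 targets it, but not word-finally → unchanged [l].
/d/ (between /l/ and /o/) fails the environment for rule 3, so it stays [d].
/o/ — between /d/ and /b/, in an unstressed syllable — surfaces as [ə] (rule 1).
Rule 3 applies to /b/ (between /o/ and /o/: between two vowels) → [β].
/o/ (word-final): in an unstressed syllable, so rule 1 applies → [ə].

[ˈuhdəldəβə]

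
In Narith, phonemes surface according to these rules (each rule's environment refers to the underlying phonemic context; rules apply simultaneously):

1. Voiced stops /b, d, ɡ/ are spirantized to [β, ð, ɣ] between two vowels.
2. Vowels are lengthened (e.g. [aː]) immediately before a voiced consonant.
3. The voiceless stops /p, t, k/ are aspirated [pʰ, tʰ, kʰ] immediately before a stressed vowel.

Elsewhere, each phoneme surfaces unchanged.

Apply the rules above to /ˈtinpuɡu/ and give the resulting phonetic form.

Rule 3 applies to /t/ (word-initial: immediately before a stressed vowel) → [tʰ].
/i/ (between /t/ and /n/): before a voiced consonant, so rule 2 applies → [iː].
/p/ (between /n/ and /u/) fails the environment for rule 3, so it stays [p].
/u/ — between /p/ and /ɡ/, before a voiced consonant — surfaces as [uː] (rule 2).
/ɡ/ (between /u/ and /u/): between two vowels, so rule 1 applies → [ɣ].
/u/ — word-final; rule 2 does not apply here → [u].

[ˈtʰiːnpuːɣu]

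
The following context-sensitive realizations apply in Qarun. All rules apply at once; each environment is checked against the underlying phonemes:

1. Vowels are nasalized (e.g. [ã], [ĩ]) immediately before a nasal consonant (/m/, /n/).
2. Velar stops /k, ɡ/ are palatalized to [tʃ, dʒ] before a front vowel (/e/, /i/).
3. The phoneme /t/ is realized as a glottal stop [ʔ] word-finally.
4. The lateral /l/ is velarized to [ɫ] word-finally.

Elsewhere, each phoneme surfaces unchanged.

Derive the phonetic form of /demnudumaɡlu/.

[dẽmnudũmaɡlu]

/d/ (word-initial) is unaffected → [d].
/e/ (between /d/ and /m/) occurs before a nasal consonant → [ẽ] by rule 1.
/m/ (between /e/ and /n/) is unaffected → [m].
/n/ (between /m/ and /u/) is unaffected → [n].
/u/ (between /n/ and /d/): rule 1 targets it, but not before a nasal consonant → unchanged [u].
/d/ (between /u/ and /u/): no rule targets it → [d].
/u/ (between /d/ and /m/) occurs before a nasal consonant → [ũ] by rule 1.
/m/ (between /u/ and /a/): no rule targets it → [m].
/a/ — between /m/ and /ɡ/; rule 1 does not apply here → [a].
/ɡ/ (between /a/ and /l/) is in the target of rule 2 but the environment (before a front vowel) is not met → [ɡ].
/l/ (between /ɡ/ and /u/): rule 4 targets it, but not word-finally → unchanged [l].
/u/ (word-final): rule 1 targets it, but not before a nasal consonant → unchanged [u].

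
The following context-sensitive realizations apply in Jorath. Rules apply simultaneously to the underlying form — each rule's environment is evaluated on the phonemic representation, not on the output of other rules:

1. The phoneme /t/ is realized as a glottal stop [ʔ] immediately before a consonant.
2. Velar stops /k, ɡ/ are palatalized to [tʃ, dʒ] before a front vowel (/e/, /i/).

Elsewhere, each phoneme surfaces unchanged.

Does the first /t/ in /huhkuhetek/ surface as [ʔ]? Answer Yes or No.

/t/ (between /e/ and /e/) fails the environment for rule 1, so it stays [t].
The actual realization is [t], not [ʔ].

No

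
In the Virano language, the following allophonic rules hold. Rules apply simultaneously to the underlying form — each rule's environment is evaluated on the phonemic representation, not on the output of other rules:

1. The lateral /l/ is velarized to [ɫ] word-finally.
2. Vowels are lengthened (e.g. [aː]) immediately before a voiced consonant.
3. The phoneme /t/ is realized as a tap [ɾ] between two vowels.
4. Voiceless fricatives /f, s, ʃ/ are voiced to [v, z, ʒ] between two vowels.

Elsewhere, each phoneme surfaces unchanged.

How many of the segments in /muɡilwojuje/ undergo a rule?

4

Segments that undergo a rule: /u/ → [uː] (rule 2); /i/ → [iː] (rule 2); /o/ → [oː] (rule 2); /u/ → [uː] (rule 2).
All other segments surface unchanged.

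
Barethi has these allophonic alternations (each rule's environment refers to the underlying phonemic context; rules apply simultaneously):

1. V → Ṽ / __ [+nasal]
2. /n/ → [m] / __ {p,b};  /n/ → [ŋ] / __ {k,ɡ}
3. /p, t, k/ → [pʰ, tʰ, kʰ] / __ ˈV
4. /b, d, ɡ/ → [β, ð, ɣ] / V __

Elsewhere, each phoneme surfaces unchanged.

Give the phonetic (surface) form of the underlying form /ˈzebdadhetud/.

[ˈzeβdaðhetuð]

/z/ (word-initial): no rule targets it → [z].
/e/ (between /z/ and /b/) fails the environment for rule 1, so it stays [e].
/b/ (between /e/ and /d/): immediately after a vowel, so rule 4 applies → [β].
/d/ (between /b/ and /a/): rule 4 targets it, but not immediately after a vowel → unchanged [d].
/a/ (between /d/ and /d/): rule 1 targets it, but not before a nasal consonant → unchanged [a].
/d/ (between /a/ and /h/): immediately after a vowel, so rule 4 applies → [ð].
/h/ stays [h].
/e/ — between /h/ and /t/; rule 1 does not apply here → [e].
/t/ (between /e/ and /u/): rule 3 targets it, but not immediately before a stressed vowel → unchanged [t].
/u/ — between /t/ and /d/; rule 1 does not apply here → [u].
/d/ meets the environment for rule 4 (immediately after a vowel) → [ð].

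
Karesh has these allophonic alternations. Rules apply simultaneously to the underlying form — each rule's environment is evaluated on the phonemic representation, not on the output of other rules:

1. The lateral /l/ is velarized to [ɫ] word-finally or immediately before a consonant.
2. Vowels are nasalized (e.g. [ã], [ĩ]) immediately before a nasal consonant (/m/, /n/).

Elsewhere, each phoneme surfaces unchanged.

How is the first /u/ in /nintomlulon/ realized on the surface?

/u/ (between /l/ and /l/) is in the target of rule 2 but the environment (before a nasal consonant) is not met → [u].

[u]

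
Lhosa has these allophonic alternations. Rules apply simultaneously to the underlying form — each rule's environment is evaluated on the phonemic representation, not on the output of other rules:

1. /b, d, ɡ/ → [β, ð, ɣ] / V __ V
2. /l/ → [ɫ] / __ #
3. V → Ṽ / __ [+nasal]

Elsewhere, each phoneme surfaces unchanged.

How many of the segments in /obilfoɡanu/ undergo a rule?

Segments that undergo a rule: /b/ → [β] (rule 1); /ɡ/ → [ɣ] (rule 1); /a/ → [ã] (rule 3).
All other segments surface unchanged.

3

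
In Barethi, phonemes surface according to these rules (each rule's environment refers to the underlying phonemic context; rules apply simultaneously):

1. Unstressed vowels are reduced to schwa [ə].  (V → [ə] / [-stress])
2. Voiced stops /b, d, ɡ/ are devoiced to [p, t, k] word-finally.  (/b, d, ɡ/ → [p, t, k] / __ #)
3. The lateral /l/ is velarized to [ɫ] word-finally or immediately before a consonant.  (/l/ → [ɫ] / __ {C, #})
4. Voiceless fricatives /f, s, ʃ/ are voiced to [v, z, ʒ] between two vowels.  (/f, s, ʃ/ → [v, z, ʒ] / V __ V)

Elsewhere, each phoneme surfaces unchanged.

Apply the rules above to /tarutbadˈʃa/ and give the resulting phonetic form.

/t/ (word-initial) is unaffected → [t].
/a/ — between /t/ and /r/, in an unstressed syllable — surfaces as [ə] (rule 1).
/r/ — not in any rule's target class → [r].
Rule 1 applies to /u/ (between /r/ and /t/: in an unstressed syllable) → [ə].
/t/ (between /u/ and /b/): no rule targets it → [t].
/b/ (between /t/ and /a/) is in the target of rule 2 but the environment (word-finally) is not met → [b].
/a/ meets the environment for rule 1 (in an unstressed syllable) → [ə].
/d/ (between /a/ and /ʃ/): rule 2 targets it, but not word-finally → unchanged [d].
/ʃ/ (between /d/ and /a/) is in the target of rule 4 but the environment (between two vowels) is not met → [ʃ].
/a/ (word-final): rule 1 targets it, but not in an unstressed syllable → unchanged [a].

[tərətbədˈʃa]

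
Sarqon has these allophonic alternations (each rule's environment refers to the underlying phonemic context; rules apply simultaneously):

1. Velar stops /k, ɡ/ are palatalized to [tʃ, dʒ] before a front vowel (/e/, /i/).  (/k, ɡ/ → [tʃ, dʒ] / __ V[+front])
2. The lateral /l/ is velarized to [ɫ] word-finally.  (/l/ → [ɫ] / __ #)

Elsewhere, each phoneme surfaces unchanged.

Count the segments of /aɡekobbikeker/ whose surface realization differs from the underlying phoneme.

3

Segments that undergo a rule: /ɡ/ → [dʒ] (rule 1); /k/ → [tʃ] (rule 1); /k/ → [tʃ] (rule 1).
All other segments surface unchanged.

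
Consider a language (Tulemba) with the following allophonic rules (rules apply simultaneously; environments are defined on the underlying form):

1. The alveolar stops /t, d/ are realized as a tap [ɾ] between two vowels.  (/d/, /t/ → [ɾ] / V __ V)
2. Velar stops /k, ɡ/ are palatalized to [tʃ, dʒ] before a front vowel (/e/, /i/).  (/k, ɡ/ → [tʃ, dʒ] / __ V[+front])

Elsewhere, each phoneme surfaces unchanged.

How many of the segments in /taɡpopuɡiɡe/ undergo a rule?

Segments that undergo a rule: /ɡ/ → [dʒ] (rule 2); /ɡ/ → [dʒ] (rule 2).
All other segments surface unchanged.

2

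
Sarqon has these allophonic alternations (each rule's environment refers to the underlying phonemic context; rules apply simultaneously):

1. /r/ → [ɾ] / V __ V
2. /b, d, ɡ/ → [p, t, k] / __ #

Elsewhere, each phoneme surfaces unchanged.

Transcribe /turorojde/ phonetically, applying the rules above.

[tuɾoɾojde]

/t/ (word-initial) is unaffected → [t].
/u/ stays [u].
/r/ (between /u/ and /o/): between two vowels, so rule 1 applies → [ɾ].
/o/ — not in any rule's target class → [o].
/r/ — between /o/ and /o/, between two vowels — surfaces as [ɾ] (rule 1).
/o/ (between /r/ and /j/): no rule targets it → [o].
/j/ stays [j].
/d/ — between /j/ and /e/; rule 2 does not apply here → [d].
/e/ — not in any rule's target class → [e].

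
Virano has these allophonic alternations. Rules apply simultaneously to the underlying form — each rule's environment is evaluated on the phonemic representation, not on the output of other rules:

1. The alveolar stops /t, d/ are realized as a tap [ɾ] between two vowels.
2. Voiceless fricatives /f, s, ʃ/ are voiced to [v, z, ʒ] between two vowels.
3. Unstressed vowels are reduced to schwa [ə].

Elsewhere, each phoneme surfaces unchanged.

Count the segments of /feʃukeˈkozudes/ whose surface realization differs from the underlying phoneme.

7

Segments that undergo a rule: /e/ → [ə] (rule 3); /ʃ/ → [ʒ] (rule 2); /u/ → [ə] (rule 3); /e/ → [ə] (rule 3); /u/ → [ə] (rule 3); /d/ → [ɾ] (rule 1); /e/ → [ə] (rule 3).
All other segments surface unchanged.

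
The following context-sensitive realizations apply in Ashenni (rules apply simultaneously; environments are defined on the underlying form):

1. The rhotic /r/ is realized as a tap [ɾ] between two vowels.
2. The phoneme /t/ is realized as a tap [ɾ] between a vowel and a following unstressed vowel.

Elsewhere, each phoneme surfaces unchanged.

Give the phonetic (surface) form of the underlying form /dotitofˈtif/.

[doɾiɾofˈtif]

/d/ — not in any rule's target class → [d].
/o/ stays [o].
/t/ meets the environment for rule 2 (between a vowel and a following unstressed vowel) → [ɾ].
/i/ stays [i].
/t/ (between /i/ and /o/) occurs between a vowel and a following unstressed vowel → [ɾ] by rule 2.
/o/ — not in any rule's target class → [o].
/f/ — not in any rule's target class → [f].
/t/ — between /f/ and /i/; rule 2 does not apply here → [t].
/i/ (between /t/ and /f/): no rule targets it → [i].
/f/ stays [f].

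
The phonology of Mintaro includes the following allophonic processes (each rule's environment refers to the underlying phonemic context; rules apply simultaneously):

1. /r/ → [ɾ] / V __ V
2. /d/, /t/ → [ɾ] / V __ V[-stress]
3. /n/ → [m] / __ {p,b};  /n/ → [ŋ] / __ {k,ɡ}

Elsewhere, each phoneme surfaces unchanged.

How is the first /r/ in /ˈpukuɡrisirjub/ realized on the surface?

[r]

/r/ (between /ɡ/ and /i/) fails the environment for rule 1, so it stays [r].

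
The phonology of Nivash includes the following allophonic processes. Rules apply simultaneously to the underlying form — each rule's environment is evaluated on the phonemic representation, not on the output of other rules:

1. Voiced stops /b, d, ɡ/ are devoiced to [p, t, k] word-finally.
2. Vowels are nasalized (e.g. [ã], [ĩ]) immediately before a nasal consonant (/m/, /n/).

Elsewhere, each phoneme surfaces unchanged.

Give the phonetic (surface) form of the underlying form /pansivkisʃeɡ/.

[pãnsivkisʃek]

/a/ (between /p/ and /n/): before a nasal consonant, so rule 2 applies → [ã].
/i/ (between /s/ and /v/): rule 2 targets it, but not before a nasal consonant → unchanged [i].
/i/ (between /k/ and /s/) fails the environment for rule 2, so it stays [i].
/e/ (between /ʃ/ and /ɡ/) fails the environment for rule 2, so it stays [e].
/ɡ/ (word-final): word-finally, so rule 1 applies → [k].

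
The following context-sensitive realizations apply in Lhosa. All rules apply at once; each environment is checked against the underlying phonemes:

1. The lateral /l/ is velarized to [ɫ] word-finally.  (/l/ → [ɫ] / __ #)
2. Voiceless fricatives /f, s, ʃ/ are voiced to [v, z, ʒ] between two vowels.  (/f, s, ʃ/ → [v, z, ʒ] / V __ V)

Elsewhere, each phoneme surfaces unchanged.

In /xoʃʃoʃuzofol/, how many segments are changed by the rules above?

Segments that undergo a rule: /ʃ/ → [ʒ] (rule 2); /f/ → [v] (rule 2); /l/ → [ɫ] (rule 1).
All other segments surface unchanged.

3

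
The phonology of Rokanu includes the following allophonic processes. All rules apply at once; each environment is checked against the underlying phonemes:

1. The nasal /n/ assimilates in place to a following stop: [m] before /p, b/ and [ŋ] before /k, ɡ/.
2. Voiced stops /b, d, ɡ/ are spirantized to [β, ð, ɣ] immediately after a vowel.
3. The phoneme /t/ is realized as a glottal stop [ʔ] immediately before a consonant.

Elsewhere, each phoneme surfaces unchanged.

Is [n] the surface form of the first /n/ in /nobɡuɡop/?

Yes

/n/ (word-initial) fails the environment for rule 1, so it stays [n].
The actual realization is [n], which matches [n].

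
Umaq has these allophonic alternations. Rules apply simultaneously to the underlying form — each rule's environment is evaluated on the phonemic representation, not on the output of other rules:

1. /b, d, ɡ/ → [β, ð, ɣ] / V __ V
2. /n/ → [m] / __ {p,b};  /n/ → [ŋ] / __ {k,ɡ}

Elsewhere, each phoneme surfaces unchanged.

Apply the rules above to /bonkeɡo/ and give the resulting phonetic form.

[boŋkeɣo]

/b/ — word-initial; rule 1 does not apply here → [b].
/n/ (between /o/ and /k/): before a labial or velar stop, so rule 2 applies → [ŋ].
Rule 1 applies to /ɡ/ (between /e/ and /o/: between two vowels) → [ɣ].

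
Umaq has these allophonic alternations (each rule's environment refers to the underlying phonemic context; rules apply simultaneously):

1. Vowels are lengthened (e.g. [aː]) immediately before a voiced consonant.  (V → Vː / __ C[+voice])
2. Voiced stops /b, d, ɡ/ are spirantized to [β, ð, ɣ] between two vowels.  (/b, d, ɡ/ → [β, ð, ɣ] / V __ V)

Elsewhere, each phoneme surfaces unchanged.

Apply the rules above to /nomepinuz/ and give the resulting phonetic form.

/n/ (word-initial): no rule targets it → [n].
/o/ (between /n/ and /m/) occurs before a voiced consonant → [oː] by rule 1.
/m/ — not in any rule's target class → [m].
/e/ (between /m/ and /p/): rule 1 targets it, but not before a voiced consonant → unchanged [e].
/p/ — not in any rule's target class → [p].
Rule 1 applies to /i/ (between /p/ and /n/: before a voiced consonant) → [iː].
/n/ — not in any rule's target class → [n].
/u/ (between /n/ and /z/): before a voiced consonant, so rule 1 applies → [uː].
/z/ — not in any rule's target class → [z].

[noːmepiːnuːz]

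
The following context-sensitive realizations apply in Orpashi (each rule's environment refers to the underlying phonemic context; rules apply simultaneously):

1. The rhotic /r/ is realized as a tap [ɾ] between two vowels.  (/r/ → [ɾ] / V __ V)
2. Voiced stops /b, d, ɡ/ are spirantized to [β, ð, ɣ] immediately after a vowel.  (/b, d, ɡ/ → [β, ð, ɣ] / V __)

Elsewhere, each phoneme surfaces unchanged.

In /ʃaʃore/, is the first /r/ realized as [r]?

No

/r/ meets the environment for rule 1 (between two vowels) → [ɾ].
The actual realization is [ɾ], not [r].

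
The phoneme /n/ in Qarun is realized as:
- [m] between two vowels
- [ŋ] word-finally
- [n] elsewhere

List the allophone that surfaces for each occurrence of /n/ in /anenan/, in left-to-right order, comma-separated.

Occurrence 1 (position 2): between two vowels → [m].
Occurrence 2 (position 4): between two vowels → [m].
Occurrence 3 (position 6): word-finally → [ŋ].

[m], [m], [ŋ]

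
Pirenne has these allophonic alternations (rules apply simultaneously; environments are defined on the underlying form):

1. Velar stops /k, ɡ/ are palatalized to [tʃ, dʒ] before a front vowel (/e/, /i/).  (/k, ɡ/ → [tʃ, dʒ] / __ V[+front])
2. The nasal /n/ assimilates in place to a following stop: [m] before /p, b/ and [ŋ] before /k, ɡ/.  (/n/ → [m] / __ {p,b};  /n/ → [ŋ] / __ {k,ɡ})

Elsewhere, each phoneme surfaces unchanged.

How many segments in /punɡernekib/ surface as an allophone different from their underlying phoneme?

Segments that undergo a rule: /n/ → [ŋ] (rule 2); /ɡ/ → [dʒ] (rule 1); /k/ → [tʃ] (rule 1).
All other segments surface unchanged.

3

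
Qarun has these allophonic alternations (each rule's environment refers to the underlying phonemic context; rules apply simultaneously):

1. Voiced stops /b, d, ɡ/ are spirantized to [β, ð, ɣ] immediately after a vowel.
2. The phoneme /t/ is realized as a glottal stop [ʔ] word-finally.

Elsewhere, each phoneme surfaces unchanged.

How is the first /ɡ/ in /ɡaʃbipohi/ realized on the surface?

/ɡ/ (word-initial): rule 1 targets it, but not immediately after a vowel → unchanged [ɡ].

[ɡ]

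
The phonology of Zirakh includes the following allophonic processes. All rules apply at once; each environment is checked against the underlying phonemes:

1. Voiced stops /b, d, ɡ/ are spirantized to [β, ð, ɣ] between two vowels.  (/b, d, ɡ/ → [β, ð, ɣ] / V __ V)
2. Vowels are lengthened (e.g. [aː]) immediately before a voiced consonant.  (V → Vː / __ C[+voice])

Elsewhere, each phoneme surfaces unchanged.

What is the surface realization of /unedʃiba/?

/u/ — word-initial, before a voiced consonant — surfaces as [uː] (rule 2).
/n/ — not in any rule's target class → [n].
/e/ meets the environment for rule 2 (before a voiced consonant) → [eː].
/d/ — between /e/ and /ʃ/; rule 1 does not apply here → [d].
/ʃ/ (between /d/ and /i/): no rule targets it → [ʃ].
/i/ — between /ʃ/ and /b/, before a voiced consonant — surfaces as [iː] (rule 2).
Rule 1 applies to /b/ (between /i/ and /a/: between two vowels) → [β].
/a/ (word-final) fails the environment for rule 2, so it stays [a].

[uːneːdʃiːβa]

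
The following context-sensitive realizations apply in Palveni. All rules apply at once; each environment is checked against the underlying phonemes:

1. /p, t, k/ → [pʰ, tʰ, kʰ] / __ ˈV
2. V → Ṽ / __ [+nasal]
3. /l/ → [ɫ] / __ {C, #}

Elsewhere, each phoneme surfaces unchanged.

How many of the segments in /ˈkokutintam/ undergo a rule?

Segments that undergo a rule: /k/ → [kʰ] (rule 1); /i/ → [ĩ] (rule 2); /a/ → [ã] (rule 2).
All other segments surface unchanged.

3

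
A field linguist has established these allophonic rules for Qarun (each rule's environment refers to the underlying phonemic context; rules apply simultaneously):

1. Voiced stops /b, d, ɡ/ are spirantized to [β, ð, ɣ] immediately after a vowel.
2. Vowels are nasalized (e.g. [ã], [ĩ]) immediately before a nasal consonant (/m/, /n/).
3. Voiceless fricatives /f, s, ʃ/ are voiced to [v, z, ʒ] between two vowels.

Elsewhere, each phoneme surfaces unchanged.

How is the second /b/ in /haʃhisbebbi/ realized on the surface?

/b/ meets the environment for rule 1 (immediately after a vowel) → [β].

[β]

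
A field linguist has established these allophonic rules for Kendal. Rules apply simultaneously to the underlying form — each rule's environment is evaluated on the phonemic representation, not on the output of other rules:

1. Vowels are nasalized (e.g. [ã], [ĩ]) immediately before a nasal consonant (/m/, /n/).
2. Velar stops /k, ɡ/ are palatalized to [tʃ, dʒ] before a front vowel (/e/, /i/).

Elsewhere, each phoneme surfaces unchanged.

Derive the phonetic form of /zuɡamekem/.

/z/ — not in any rule's target class → [z].
/u/ — between /z/ and /ɡ/; rule 1 does not apply here → [u].
/ɡ/ (between /u/ and /a/) is in the target of rule 2 but the environment (before a front vowel) is not met → [ɡ].
/a/ meets the environment for rule 1 (before a nasal consonant) → [ã].
/m/ (between /a/ and /e/) is unaffected → [m].
/e/ (between /m/ and /k/) is in the target of rule 1 but the environment (before a nasal consonant) is not met → [e].
/k/ (between /e/ and /e/): before a front vowel, so rule 2 applies → [tʃ].
Rule 1 applies to /e/ (between /k/ and /m/: before a nasal consonant) → [ẽ].
/m/ — not in any rule's target class → [m].

[zuɡãmetʃẽm]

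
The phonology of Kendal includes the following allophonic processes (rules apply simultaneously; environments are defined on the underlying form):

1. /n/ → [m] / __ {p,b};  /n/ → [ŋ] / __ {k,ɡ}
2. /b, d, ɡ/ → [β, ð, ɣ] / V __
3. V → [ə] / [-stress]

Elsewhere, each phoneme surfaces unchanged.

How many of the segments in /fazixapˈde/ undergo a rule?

3

Segments that undergo a rule: /a/ → [ə] (rule 3); /i/ → [ə] (rule 3); /a/ → [ə] (rule 3).
All other segments surface unchanged.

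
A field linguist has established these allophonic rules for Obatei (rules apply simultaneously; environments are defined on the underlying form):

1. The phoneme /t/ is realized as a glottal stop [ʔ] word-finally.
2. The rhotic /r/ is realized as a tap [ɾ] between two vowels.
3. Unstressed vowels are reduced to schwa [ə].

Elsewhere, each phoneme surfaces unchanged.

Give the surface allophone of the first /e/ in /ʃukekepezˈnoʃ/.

/e/ (between /k/ and /k/): in an unstressed syllable, so rule 3 applies → [ə].

[ə]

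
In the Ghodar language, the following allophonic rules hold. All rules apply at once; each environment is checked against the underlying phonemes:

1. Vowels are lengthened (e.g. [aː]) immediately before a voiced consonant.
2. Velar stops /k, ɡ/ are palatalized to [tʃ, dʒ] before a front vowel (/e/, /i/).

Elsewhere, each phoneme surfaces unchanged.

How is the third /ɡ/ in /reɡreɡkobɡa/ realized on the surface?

/ɡ/ — between /b/ and /a/; rule 2 does not apply here → [ɡ].

[ɡ]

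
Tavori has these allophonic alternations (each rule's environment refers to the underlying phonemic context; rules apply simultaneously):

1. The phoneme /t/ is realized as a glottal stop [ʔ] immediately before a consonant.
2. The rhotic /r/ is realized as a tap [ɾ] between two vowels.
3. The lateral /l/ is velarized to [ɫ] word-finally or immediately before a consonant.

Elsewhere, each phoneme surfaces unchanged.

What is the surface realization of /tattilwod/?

/t/ (word-initial) is in the target of rule 1 but the environment (immediately before a consonant) is not met → [t].
/a/ (between /t/ and /t/) is unaffected → [a].
/t/ (between /a/ and /t/): immediately before a consonant, so rule 1 applies → [ʔ].
/t/ (between /t/ and /i/) fails the environment for rule 1, so it stays [t].
/i/ stays [i].
/l/ (between /i/ and /w/): word-finally or immediately before a consonant, so rule 3 applies → [ɫ].
/w/ (between /l/ and /o/): no rule targets it → [w].
/o/ (between /w/ and /d/): no rule targets it → [o].
/d/ (word-final): no rule targets it → [d].

[taʔtiɫwod]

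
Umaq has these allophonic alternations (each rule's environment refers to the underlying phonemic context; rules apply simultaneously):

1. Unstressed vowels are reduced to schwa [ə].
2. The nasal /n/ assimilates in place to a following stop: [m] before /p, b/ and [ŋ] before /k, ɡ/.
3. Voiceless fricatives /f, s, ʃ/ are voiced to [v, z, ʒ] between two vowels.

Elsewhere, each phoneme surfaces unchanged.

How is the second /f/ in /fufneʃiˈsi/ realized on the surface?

/f/ (between /u/ and /n/) fails the environment for rule 3, so it stays [f].

[f]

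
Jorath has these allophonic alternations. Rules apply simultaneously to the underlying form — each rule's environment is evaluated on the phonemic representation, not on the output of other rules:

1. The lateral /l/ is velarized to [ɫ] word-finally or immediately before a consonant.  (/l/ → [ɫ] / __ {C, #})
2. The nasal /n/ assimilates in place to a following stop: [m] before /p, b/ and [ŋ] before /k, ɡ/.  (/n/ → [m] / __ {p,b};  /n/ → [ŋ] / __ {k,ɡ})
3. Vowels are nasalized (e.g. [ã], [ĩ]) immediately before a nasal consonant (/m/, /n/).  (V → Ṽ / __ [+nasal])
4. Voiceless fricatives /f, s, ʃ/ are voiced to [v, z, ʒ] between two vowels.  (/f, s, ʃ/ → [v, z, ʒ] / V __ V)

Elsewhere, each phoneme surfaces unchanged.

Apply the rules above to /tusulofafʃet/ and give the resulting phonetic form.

/u/ (between /t/ and /s/): rule 3 targets it, but not before a nasal consonant → unchanged [u].
/s/ — between /u/ and /u/, between two vowels — surfaces as [z] (rule 4).
/u/ (between /s/ and /l/): rule 3 targets it, but not before a nasal consonant → unchanged [u].
/l/ (between /u/ and /o/): rule 1 targets it, but not word-finally or immediately before a consonant → unchanged [l].
/o/ (between /l/ and /f/) is in the target of rule 3 but the environment (before a nasal consonant) is not met → [o].
/f/ meets the environment for rule 4 (between two vowels) → [v].
/a/ (between /f/ and /f/): rule 3 targets it, but not before a nasal consonant → unchanged [a].
/f/ — between /a/ and /ʃ/; rule 4 does not apply here → [f].
/ʃ/ (between /f/ and /e/) is in the target of rule 4 but the environment (between two vowels) is not met → [ʃ].
/e/ (between /ʃ/ and /t/): rule 3 targets it, but not before a nasal consonant → unchanged [e].

[tuzulovafʃet]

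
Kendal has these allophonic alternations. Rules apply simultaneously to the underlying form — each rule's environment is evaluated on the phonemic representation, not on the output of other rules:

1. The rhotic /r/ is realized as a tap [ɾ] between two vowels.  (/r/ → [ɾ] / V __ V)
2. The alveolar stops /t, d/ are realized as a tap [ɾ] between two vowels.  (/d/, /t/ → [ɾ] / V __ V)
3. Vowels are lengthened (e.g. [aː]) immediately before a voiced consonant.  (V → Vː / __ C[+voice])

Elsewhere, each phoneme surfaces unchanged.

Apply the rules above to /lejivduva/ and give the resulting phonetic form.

[leːjiːvduːva]

/l/ — not in any rule's target class → [l].
/e/ (between /l/ and /j/): before a voiced consonant, so rule 3 applies → [eː].
/j/ — not in any rule's target class → [j].
/i/ (between /j/ and /v/) occurs before a voiced consonant → [iː] by rule 3.
/v/ (between /i/ and /d/) is unaffected → [v].
/d/ (between /v/ and /u/): rule 2 targets it, but not between two vowels → unchanged [d].
/u/ (between /d/ and /v/): before a voiced consonant, so rule 3 applies → [uː].
/v/ — not in any rule's target class → [v].
/a/ (word-final) fails the environment for rule 3, so it stays [a].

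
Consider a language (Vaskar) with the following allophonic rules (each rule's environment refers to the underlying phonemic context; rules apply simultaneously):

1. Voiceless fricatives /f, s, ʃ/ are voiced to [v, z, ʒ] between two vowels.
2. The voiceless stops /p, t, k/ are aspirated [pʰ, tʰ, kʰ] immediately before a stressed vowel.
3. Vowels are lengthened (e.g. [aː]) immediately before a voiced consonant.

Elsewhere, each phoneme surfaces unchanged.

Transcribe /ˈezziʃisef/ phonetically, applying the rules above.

[ˈeːzziʒizef]

/e/ (word-initial): before a voiced consonant, so rule 3 applies → [eː].
/z/ — not in any rule's target class → [z].
/z/ (between /z/ and /i/) is unaffected → [z].
/i/ (between /z/ and /ʃ/) is in the target of rule 3 but the environment (before a voiced consonant) is not met → [i].
Rule 1 applies to /ʃ/ (between /i/ and /i/: between two vowels) → [ʒ].
/i/ (between /ʃ/ and /s/): rule 3 targets it, but not before a voiced consonant → unchanged [i].
/s/ (between /i/ and /e/) occurs between two vowels → [z] by rule 1.
/e/ — between /s/ and /f/; rule 3 does not apply here → [e].
/f/ (word-final) is in the target of rule 1 but the environment (between two vowels) is not met → [f].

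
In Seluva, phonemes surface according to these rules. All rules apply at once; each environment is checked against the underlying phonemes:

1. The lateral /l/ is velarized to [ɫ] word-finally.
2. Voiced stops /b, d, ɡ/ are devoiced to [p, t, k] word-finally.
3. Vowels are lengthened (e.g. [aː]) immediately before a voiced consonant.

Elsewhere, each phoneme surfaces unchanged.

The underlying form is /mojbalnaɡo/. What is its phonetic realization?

[moːjbaːlnaːɡo]

Rule 3 applies to /o/ (between /m/ and /j/: before a voiced consonant) → [oː].
/b/ (between /j/ and /a/): rule 2 targets it, but not word-finally → unchanged [b].
/a/ (between /b/ and /l/): before a voiced consonant, so rule 3 applies → [aː].
/l/ (between /a/ and /n/) fails the environment for rule 1, so it stays [l].
/a/ — between /n/ and /ɡ/, before a voiced consonant — surfaces as [aː] (rule 3).
/ɡ/ (between /a/ and /o/) is in the target of rule 2 but the environment (word-finally) is not met → [ɡ].
/o/ (word-final) fails the environment for rule 3, so it stays [o].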